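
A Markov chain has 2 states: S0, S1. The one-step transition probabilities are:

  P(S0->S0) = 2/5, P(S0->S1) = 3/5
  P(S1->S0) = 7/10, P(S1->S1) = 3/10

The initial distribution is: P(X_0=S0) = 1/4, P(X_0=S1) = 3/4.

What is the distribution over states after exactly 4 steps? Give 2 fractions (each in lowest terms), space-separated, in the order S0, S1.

Answer: 4289/8000 3711/8000

Derivation:
Propagating the distribution step by step (d_{t+1} = d_t * P):
d_0 = (S0=1/4, S1=3/4)
  d_1[S0] = 1/4*2/5 + 3/4*7/10 = 5/8
  d_1[S1] = 1/4*3/5 + 3/4*3/10 = 3/8
d_1 = (S0=5/8, S1=3/8)
  d_2[S0] = 5/8*2/5 + 3/8*7/10 = 41/80
  d_2[S1] = 5/8*3/5 + 3/8*3/10 = 39/80
d_2 = (S0=41/80, S1=39/80)
  d_3[S0] = 41/80*2/5 + 39/80*7/10 = 437/800
  d_3[S1] = 41/80*3/5 + 39/80*3/10 = 363/800
d_3 = (S0=437/800, S1=363/800)
  d_4[S0] = 437/800*2/5 + 363/800*7/10 = 4289/8000
  d_4[S1] = 437/800*3/5 + 363/800*3/10 = 3711/8000
d_4 = (S0=4289/8000, S1=3711/8000)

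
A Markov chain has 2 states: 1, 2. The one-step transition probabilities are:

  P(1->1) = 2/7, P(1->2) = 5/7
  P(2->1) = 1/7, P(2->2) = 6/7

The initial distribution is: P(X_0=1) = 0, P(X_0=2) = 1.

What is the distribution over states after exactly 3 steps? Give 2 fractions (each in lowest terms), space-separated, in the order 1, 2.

Answer: 57/343 286/343

Derivation:
Propagating the distribution step by step (d_{t+1} = d_t * P):
d_0 = (1=0, 2=1)
  d_1[1] = 0*2/7 + 1*1/7 = 1/7
  d_1[2] = 0*5/7 + 1*6/7 = 6/7
d_1 = (1=1/7, 2=6/7)
  d_2[1] = 1/7*2/7 + 6/7*1/7 = 8/49
  d_2[2] = 1/7*5/7 + 6/7*6/7 = 41/49
d_2 = (1=8/49, 2=41/49)
  d_3[1] = 8/49*2/7 + 41/49*1/7 = 57/343
  d_3[2] = 8/49*5/7 + 41/49*6/7 = 286/343
d_3 = (1=57/343, 2=286/343)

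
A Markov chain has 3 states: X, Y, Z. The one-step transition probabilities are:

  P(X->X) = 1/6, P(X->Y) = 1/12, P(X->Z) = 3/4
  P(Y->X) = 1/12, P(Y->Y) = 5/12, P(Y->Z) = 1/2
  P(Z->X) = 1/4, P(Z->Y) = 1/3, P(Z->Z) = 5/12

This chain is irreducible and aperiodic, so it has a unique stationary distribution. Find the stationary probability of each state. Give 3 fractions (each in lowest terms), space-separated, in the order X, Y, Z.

The stationary distribution satisfies pi = pi * P, i.e.:
  pi_X = 1/6*pi_X + 1/12*pi_Y + 1/4*pi_Z
  pi_Y = 1/12*pi_X + 5/12*pi_Y + 1/3*pi_Z
  pi_Z = 3/4*pi_X + 1/2*pi_Y + 5/12*pi_Z
with normalization: pi_X + pi_Y + pi_Z = 1.

Using the first 2 balance equations plus normalization, the linear system A*pi = b is:
  [-5/6, 1/12, 1/4] . pi = 0
  [1/12, -7/12, 1/3] . pi = 0
  [1, 1, 1] . pi = 1

Solving yields:
  pi_X = 25/137
  pi_Y = 43/137
  pi_Z = 69/137

Verification (pi * P):
  25/137*1/6 + 43/137*1/12 + 69/137*1/4 = 25/137 = pi_X  (ok)
  25/137*1/12 + 43/137*5/12 + 69/137*1/3 = 43/137 = pi_Y  (ok)
  25/137*3/4 + 43/137*1/2 + 69/137*5/12 = 69/137 = pi_Z  (ok)

Answer: 25/137 43/137 69/137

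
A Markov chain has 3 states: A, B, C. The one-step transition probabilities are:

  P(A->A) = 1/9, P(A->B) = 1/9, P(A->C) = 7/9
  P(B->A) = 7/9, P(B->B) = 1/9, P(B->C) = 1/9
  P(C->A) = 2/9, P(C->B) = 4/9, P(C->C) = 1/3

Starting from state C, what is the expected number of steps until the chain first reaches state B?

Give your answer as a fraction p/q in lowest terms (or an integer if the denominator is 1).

Let h_i = expected steps to first reach B from state i.
Boundary: h_B = 0.
First-step equations for the other states:
  h_A = 1 + 1/9*h_A + 1/9*h_B + 7/9*h_C
  h_C = 1 + 2/9*h_A + 4/9*h_B + 1/3*h_C

Substituting h_B = 0 and rearranging gives the linear system (I - Q) h = 1:
  [8/9, -7/9] . (h_A, h_C) = 1
  [-2/9, 2/3] . (h_A, h_C) = 1

Solving yields:
  h_A = 117/34
  h_C = 45/17

Starting state is C, so the expected hitting time is h_C = 45/17.

Answer: 45/17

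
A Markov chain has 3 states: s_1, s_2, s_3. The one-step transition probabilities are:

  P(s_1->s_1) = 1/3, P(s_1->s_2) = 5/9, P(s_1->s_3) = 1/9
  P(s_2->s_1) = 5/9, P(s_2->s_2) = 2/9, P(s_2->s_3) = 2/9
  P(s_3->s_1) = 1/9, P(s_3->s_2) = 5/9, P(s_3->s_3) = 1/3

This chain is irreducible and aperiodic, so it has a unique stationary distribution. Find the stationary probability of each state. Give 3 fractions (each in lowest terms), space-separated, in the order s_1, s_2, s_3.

Answer: 8/21 5/12 17/84

Derivation:
The stationary distribution satisfies pi = pi * P, i.e.:
  pi_s_1 = 1/3*pi_s_1 + 5/9*pi_s_2 + 1/9*pi_s_3
  pi_s_2 = 5/9*pi_s_1 + 2/9*pi_s_2 + 5/9*pi_s_3
  pi_s_3 = 1/9*pi_s_1 + 2/9*pi_s_2 + 1/3*pi_s_3
with normalization: pi_s_1 + pi_s_2 + pi_s_3 = 1.

Using the first 2 balance equations plus normalization, the linear system A*pi = b is:
  [-2/3, 5/9, 1/9] . pi = 0
  [5/9, -7/9, 5/9] . pi = 0
  [1, 1, 1] . pi = 1

Solving yields:
  pi_s_1 = 8/21
  pi_s_2 = 5/12
  pi_s_3 = 17/84

Verification (pi * P):
  8/21*1/3 + 5/12*5/9 + 17/84*1/9 = 8/21 = pi_s_1  (ok)
  8/21*5/9 + 5/12*2/9 + 17/84*5/9 = 5/12 = pi_s_2  (ok)
  8/21*1/9 + 5/12*2/9 + 17/84*1/3 = 17/84 = pi_s_3  (ok)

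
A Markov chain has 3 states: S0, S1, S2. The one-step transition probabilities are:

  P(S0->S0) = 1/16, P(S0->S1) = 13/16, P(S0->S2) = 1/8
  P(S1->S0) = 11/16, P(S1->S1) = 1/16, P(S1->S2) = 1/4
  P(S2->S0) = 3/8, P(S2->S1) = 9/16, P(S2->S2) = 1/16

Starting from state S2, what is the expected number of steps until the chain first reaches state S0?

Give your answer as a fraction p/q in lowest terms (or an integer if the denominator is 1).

Answer: 128/63

Derivation:
Let h_i = expected steps to first reach S0 from state i.
Boundary: h_S0 = 0.
First-step equations for the other states:
  h_S1 = 1 + 11/16*h_S0 + 1/16*h_S1 + 1/4*h_S2
  h_S2 = 1 + 3/8*h_S0 + 9/16*h_S1 + 1/16*h_S2

Substituting h_S0 = 0 and rearranging gives the linear system (I - Q) h = 1:
  [15/16, -1/4] . (h_S1, h_S2) = 1
  [-9/16, 15/16] . (h_S1, h_S2) = 1

Solving yields:
  h_S1 = 304/189
  h_S2 = 128/63

Starting state is S2, so the expected hitting time is h_S2 = 128/63.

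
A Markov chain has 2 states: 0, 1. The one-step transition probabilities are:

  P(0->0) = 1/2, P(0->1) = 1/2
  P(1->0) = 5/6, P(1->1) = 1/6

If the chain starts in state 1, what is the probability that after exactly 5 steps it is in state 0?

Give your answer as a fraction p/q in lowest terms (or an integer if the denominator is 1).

Answer: 305/486

Derivation:
Computing P^5 by repeated multiplication:
P^1 =
  0: [1/2, 1/2]
  1: [5/6, 1/6]
P^2 =
  0: [2/3, 1/3]
  1: [5/9, 4/9]
P^3 =
  0: [11/18, 7/18]
  1: [35/54, 19/54]
P^4 =
  0: [17/27, 10/27]
  1: [50/81, 31/81]
P^5 =
  0: [101/162, 61/162]
  1: [305/486, 181/486]

(P^5)[1 -> 0] = 305/486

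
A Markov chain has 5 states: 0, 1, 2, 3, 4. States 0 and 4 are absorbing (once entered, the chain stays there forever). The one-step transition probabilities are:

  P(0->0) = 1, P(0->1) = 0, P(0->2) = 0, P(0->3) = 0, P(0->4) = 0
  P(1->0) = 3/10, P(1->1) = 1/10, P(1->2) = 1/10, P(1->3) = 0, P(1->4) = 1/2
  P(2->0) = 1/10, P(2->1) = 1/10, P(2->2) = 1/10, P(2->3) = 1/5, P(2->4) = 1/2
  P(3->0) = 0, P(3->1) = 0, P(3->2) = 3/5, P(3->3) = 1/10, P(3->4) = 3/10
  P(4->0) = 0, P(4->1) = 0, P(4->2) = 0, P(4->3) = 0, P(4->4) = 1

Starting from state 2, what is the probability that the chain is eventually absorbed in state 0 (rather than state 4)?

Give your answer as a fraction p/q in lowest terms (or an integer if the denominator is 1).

Answer: 3/17

Derivation:
Let a_i = P(absorbed in 0 | start in state i).
Boundary conditions: a_0 = 1, a_4 = 0.
For each transient state i, a_i = sum_j P(i->j) * a_j:
  a_1 = 3/10*a_0 + 1/10*a_1 + 1/10*a_2 + 0*a_3 + 1/2*a_4
  a_2 = 1/10*a_0 + 1/10*a_1 + 1/10*a_2 + 1/5*a_3 + 1/2*a_4
  a_3 = 0*a_0 + 0*a_1 + 3/5*a_2 + 1/10*a_3 + 3/10*a_4

Substituting a_0 = 1 and a_4 = 0, rearrange to (I - Q) a = r where r[i] = P(i -> 0):
  [9/10, -1/10, 0] . (a_1, a_2, a_3) = 3/10
  [-1/10, 9/10, -1/5] . (a_1, a_2, a_3) = 1/10
  [0, -3/5, 9/10] . (a_1, a_2, a_3) = 0

Solving yields:
  a_1 = 6/17
  a_2 = 3/17
  a_3 = 2/17

Starting state is 2, so the absorption probability is a_2 = 3/17.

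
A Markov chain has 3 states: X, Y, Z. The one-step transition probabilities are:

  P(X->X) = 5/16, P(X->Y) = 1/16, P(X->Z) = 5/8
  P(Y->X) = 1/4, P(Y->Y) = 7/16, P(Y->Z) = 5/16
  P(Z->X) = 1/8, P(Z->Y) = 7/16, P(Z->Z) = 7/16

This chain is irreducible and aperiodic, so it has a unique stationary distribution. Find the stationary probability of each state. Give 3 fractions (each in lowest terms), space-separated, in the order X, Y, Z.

Answer: 23/110 79/220 19/44

Derivation:
The stationary distribution satisfies pi = pi * P, i.e.:
  pi_X = 5/16*pi_X + 1/4*pi_Y + 1/8*pi_Z
  pi_Y = 1/16*pi_X + 7/16*pi_Y + 7/16*pi_Z
  pi_Z = 5/8*pi_X + 5/16*pi_Y + 7/16*pi_Z
with normalization: pi_X + pi_Y + pi_Z = 1.

Using the first 2 balance equations plus normalization, the linear system A*pi = b is:
  [-11/16, 1/4, 1/8] . pi = 0
  [1/16, -9/16, 7/16] . pi = 0
  [1, 1, 1] . pi = 1

Solving yields:
  pi_X = 23/110
  pi_Y = 79/220
  pi_Z = 19/44

Verification (pi * P):
  23/110*5/16 + 79/220*1/4 + 19/44*1/8 = 23/110 = pi_X  (ok)
  23/110*1/16 + 79/220*7/16 + 19/44*7/16 = 79/220 = pi_Y  (ok)
  23/110*5/8 + 79/220*5/16 + 19/44*7/16 = 19/44 = pi_Z  (ok)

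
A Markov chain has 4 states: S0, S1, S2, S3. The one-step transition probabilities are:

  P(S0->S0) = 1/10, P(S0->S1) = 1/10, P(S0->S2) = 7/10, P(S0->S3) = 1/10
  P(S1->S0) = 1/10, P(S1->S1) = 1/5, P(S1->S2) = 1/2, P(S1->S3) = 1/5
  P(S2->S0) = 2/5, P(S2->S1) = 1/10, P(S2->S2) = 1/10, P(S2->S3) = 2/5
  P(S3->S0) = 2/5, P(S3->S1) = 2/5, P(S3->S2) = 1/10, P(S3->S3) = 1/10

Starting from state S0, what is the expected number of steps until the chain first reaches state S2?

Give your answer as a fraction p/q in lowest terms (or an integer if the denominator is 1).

Let h_i = expected steps to first reach S2 from state i.
Boundary: h_S2 = 0.
First-step equations for the other states:
  h_S0 = 1 + 1/10*h_S0 + 1/10*h_S1 + 7/10*h_S2 + 1/10*h_S3
  h_S1 = 1 + 1/10*h_S0 + 1/5*h_S1 + 1/2*h_S2 + 1/5*h_S3
  h_S3 = 1 + 2/5*h_S0 + 2/5*h_S1 + 1/10*h_S2 + 1/10*h_S3

Substituting h_S2 = 0 and rearranging gives the linear system (I - Q) h = 1:
  [9/10, -1/10, -1/10] . (h_S0, h_S1, h_S3) = 1
  [-1/10, 4/5, -1/5] . (h_S0, h_S1, h_S3) = 1
  [-2/5, -2/5, 9/10] . (h_S0, h_S1, h_S3) = 1

Solving yields:
  h_S0 = 870/523
  h_S1 = 1130/523
  h_S3 = 1470/523

Starting state is S0, so the expected hitting time is h_S0 = 870/523.

Answer: 870/523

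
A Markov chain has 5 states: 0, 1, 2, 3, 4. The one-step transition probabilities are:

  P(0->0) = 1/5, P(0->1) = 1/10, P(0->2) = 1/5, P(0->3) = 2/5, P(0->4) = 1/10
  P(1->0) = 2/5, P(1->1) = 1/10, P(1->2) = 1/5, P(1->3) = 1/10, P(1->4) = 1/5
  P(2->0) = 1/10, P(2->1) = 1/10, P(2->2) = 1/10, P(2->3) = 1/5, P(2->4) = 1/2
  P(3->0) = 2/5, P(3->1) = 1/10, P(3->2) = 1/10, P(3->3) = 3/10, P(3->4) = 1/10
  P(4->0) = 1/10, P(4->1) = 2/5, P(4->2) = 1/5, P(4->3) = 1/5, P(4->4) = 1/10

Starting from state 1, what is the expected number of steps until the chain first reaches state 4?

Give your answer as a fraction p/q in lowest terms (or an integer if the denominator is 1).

Answer: 10590/2041

Derivation:
Let h_i = expected steps to first reach 4 from state i.
Boundary: h_4 = 0.
First-step equations for the other states:
  h_0 = 1 + 1/5*h_0 + 1/10*h_1 + 1/5*h_2 + 2/5*h_3 + 1/10*h_4
  h_1 = 1 + 2/5*h_0 + 1/10*h_1 + 1/5*h_2 + 1/10*h_3 + 1/5*h_4
  h_2 = 1 + 1/10*h_0 + 1/10*h_1 + 1/10*h_2 + 1/5*h_3 + 1/2*h_4
  h_3 = 1 + 2/5*h_0 + 1/10*h_1 + 1/10*h_2 + 3/10*h_3 + 1/10*h_4

Substituting h_4 = 0 and rearranging gives the linear system (I - Q) h = 1:
  [4/5, -1/10, -1/5, -2/5] . (h_0, h_1, h_2, h_3) = 1
  [-2/5, 9/10, -1/5, -1/10] . (h_0, h_1, h_2, h_3) = 1
  [-1/10, -1/10, 9/10, -1/5] . (h_0, h_1, h_2, h_3) = 1
  [-2/5, -1/10, -1/10, 7/10] . (h_0, h_1, h_2, h_3) = 1

Solving yields:
  h_0 = 11900/2041
  h_1 = 10590/2041
  h_2 = 7500/2041
  h_3 = 12300/2041

Starting state is 1, so the expected hitting time is h_1 = 10590/2041.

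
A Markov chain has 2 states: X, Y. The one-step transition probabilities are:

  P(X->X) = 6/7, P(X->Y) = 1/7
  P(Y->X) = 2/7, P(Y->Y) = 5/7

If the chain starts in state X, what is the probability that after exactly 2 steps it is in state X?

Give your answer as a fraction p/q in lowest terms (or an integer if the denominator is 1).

Answer: 38/49

Derivation:
Computing P^2 by repeated multiplication:
P^1 =
  X: [6/7, 1/7]
  Y: [2/7, 5/7]
P^2 =
  X: [38/49, 11/49]
  Y: [22/49, 27/49]

(P^2)[X -> X] = 38/49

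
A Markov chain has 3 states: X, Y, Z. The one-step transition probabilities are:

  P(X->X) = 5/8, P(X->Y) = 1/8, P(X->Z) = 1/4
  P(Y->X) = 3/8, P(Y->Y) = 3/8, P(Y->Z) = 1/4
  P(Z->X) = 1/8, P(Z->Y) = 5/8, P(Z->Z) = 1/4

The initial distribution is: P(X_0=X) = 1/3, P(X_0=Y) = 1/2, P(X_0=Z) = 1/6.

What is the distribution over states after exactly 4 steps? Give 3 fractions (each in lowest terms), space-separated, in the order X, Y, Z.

Propagating the distribution step by step (d_{t+1} = d_t * P):
d_0 = (X=1/3, Y=1/2, Z=1/6)
  d_1[X] = 1/3*5/8 + 1/2*3/8 + 1/6*1/8 = 5/12
  d_1[Y] = 1/3*1/8 + 1/2*3/8 + 1/6*5/8 = 1/3
  d_1[Z] = 1/3*1/4 + 1/2*1/4 + 1/6*1/4 = 1/4
d_1 = (X=5/12, Y=1/3, Z=1/4)
  d_2[X] = 5/12*5/8 + 1/3*3/8 + 1/4*1/8 = 5/12
  d_2[Y] = 5/12*1/8 + 1/3*3/8 + 1/4*5/8 = 1/3
  d_2[Z] = 5/12*1/4 + 1/3*1/4 + 1/4*1/4 = 1/4
d_2 = (X=5/12, Y=1/3, Z=1/4)
  d_3[X] = 5/12*5/8 + 1/3*3/8 + 1/4*1/8 = 5/12
  d_3[Y] = 5/12*1/8 + 1/3*3/8 + 1/4*5/8 = 1/3
  d_3[Z] = 5/12*1/4 + 1/3*1/4 + 1/4*1/4 = 1/4
d_3 = (X=5/12, Y=1/3, Z=1/4)
  d_4[X] = 5/12*5/8 + 1/3*3/8 + 1/4*1/8 = 5/12
  d_4[Y] = 5/12*1/8 + 1/3*3/8 + 1/4*5/8 = 1/3
  d_4[Z] = 5/12*1/4 + 1/3*1/4 + 1/4*1/4 = 1/4
d_4 = (X=5/12, Y=1/3, Z=1/4)

Answer: 5/12 1/3 1/4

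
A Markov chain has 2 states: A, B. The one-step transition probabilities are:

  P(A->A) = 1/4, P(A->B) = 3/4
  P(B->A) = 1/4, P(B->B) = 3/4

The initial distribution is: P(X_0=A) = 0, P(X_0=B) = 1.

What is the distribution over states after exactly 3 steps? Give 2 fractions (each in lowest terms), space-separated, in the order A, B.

Answer: 1/4 3/4

Derivation:
Propagating the distribution step by step (d_{t+1} = d_t * P):
d_0 = (A=0, B=1)
  d_1[A] = 0*1/4 + 1*1/4 = 1/4
  d_1[B] = 0*3/4 + 1*3/4 = 3/4
d_1 = (A=1/4, B=3/4)
  d_2[A] = 1/4*1/4 + 3/4*1/4 = 1/4
  d_2[B] = 1/4*3/4 + 3/4*3/4 = 3/4
d_2 = (A=1/4, B=3/4)
  d_3[A] = 1/4*1/4 + 3/4*1/4 = 1/4
  d_3[B] = 1/4*3/4 + 3/4*3/4 = 3/4
d_3 = (A=1/4, B=3/4)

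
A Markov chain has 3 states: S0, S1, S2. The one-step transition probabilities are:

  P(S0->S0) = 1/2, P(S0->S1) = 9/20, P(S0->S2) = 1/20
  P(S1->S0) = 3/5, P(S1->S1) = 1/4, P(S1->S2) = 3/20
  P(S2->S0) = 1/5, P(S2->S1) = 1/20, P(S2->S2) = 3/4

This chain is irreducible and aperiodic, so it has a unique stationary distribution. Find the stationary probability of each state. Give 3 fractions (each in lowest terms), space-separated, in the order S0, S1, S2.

The stationary distribution satisfies pi = pi * P, i.e.:
  pi_S0 = 1/2*pi_S0 + 3/5*pi_S1 + 1/5*pi_S2
  pi_S1 = 9/20*pi_S0 + 1/4*pi_S1 + 1/20*pi_S2
  pi_S2 = 1/20*pi_S0 + 3/20*pi_S1 + 3/4*pi_S2
with normalization: pi_S0 + pi_S1 + pi_S2 = 1.

Using the first 2 balance equations plus normalization, the linear system A*pi = b is:
  [-1/2, 3/5, 1/5] . pi = 0
  [9/20, -3/4, 1/20] . pi = 0
  [1, 1, 1] . pi = 1

Solving yields:
  pi_S0 = 9/20
  pi_S1 = 23/80
  pi_S2 = 21/80

Verification (pi * P):
  9/20*1/2 + 23/80*3/5 + 21/80*1/5 = 9/20 = pi_S0  (ok)
  9/20*9/20 + 23/80*1/4 + 21/80*1/20 = 23/80 = pi_S1  (ok)
  9/20*1/20 + 23/80*3/20 + 21/80*3/4 = 21/80 = pi_S2  (ok)

Answer: 9/20 23/80 21/80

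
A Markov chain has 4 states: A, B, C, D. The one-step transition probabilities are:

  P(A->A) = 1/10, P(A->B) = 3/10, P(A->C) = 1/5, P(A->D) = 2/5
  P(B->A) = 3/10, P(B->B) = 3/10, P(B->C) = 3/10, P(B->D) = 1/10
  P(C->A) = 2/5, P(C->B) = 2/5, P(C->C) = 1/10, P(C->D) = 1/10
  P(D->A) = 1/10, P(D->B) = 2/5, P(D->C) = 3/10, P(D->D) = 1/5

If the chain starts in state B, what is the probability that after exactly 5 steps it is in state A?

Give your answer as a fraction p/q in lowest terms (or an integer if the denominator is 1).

Computing P^5 by repeated multiplication:
P^1 =
  A: [1/10, 3/10, 1/5, 2/5]
  B: [3/10, 3/10, 3/10, 1/10]
  C: [2/5, 2/5, 1/10, 1/10]
  D: [1/10, 2/5, 3/10, 1/5]
P^2 =
  A: [11/50, 9/25, 1/4, 17/100]
  B: [1/4, 17/50, 21/100, 1/5]
  C: [21/100, 8/25, 6/25, 23/100]
  D: [27/100, 7/20, 23/100, 3/20]
P^3 =
  A: [247/1000, 171/500, 57/250, 183/1000]
  B: [231/1000, 341/1000, 233/1000, 39/200]
  C: [59/250, 347/1000, 231/1000, 93/500]
  D: [239/1000, 169/500, 227/1000, 49/250]
P^4 =
  A: [148/625, 3411/10000, 2297/10000, 481/2500]
  B: [2381/10000, 857/2500, 2303/10000, 118/625]
  C: [2387/10000, 3417/10000, 1151/5000, 947/5000]
  D: [2357/10000, 3423/10000, 2307/10000, 1913/10000]
P^5 =
  A: [23713/100000, 34221/100000, 11519/50000, 4757/25000]
  B: [4753/20000, 34191/100000, 23013/100000, 19031/100000]
  C: [1187/5000, 8549/25000, 23009/100000, 3811/20000]
  D: [23767/100000, 1711/5000, 23029/100000, 2373/12500]

(P^5)[B -> A] = 4753/20000

Answer: 4753/20000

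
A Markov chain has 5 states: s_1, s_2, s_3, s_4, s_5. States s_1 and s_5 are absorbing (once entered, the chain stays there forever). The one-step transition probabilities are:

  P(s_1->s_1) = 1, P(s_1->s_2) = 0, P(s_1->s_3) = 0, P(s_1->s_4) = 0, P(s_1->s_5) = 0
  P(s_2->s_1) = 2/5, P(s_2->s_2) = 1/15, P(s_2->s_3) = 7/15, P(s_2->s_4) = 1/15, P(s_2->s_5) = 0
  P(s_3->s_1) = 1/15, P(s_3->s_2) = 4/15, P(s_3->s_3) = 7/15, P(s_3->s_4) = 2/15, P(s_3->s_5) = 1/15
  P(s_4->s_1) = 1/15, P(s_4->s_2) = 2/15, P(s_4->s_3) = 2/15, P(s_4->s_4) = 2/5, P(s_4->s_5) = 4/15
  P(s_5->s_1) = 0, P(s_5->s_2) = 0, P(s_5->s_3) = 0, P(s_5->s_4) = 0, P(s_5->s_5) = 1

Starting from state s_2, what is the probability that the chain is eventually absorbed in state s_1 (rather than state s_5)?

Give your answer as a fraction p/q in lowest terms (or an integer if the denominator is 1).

Answer: 55/72

Derivation:
Let a_i = P(absorbed in s_1 | start in state i).
Boundary conditions: a_s_1 = 1, a_s_5 = 0.
For each transient state i, a_i = sum_j P(i->j) * a_j:
  a_s_2 = 2/5*a_s_1 + 1/15*a_s_2 + 7/15*a_s_3 + 1/15*a_s_4 + 0*a_s_5
  a_s_3 = 1/15*a_s_1 + 4/15*a_s_2 + 7/15*a_s_3 + 2/15*a_s_4 + 1/15*a_s_5
  a_s_4 = 1/15*a_s_1 + 2/15*a_s_2 + 2/15*a_s_3 + 2/5*a_s_4 + 4/15*a_s_5

Substituting a_s_1 = 1 and a_s_5 = 0, rearrange to (I - Q) a = r where r[i] = P(i -> s_1):
  [14/15, -7/15, -1/15] . (a_s_2, a_s_3, a_s_4) = 2/5
  [-4/15, 8/15, -2/15] . (a_s_2, a_s_3, a_s_4) = 1/15
  [-2/15, -2/15, 3/5] . (a_s_2, a_s_3, a_s_4) = 1/15

Solving yields:
  a_s_2 = 55/72
  a_s_3 = 11/18
  a_s_4 = 5/12

Starting state is s_2, so the absorption probability is a_s_2 = 55/72.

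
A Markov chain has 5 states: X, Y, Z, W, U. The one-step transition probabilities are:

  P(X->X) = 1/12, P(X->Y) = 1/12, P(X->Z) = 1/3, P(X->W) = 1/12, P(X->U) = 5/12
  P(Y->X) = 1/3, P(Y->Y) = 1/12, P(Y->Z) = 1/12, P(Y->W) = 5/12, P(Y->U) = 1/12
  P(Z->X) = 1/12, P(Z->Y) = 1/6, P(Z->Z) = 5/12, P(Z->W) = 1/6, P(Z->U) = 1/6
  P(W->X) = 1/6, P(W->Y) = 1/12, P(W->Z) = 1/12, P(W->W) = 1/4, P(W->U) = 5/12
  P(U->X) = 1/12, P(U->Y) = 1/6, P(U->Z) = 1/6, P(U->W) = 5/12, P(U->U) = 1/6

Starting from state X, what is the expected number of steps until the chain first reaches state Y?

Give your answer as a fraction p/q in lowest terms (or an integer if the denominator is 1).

Let h_i = expected steps to first reach Y from state i.
Boundary: h_Y = 0.
First-step equations for the other states:
  h_X = 1 + 1/12*h_X + 1/12*h_Y + 1/3*h_Z + 1/12*h_W + 5/12*h_U
  h_Z = 1 + 1/12*h_X + 1/6*h_Y + 5/12*h_Z + 1/6*h_W + 1/6*h_U
  h_W = 1 + 1/6*h_X + 1/12*h_Y + 1/12*h_Z + 1/4*h_W + 5/12*h_U
  h_U = 1 + 1/12*h_X + 1/6*h_Y + 1/6*h_Z + 5/12*h_W + 1/6*h_U

Substituting h_Y = 0 and rearranging gives the linear system (I - Q) h = 1:
  [11/12, -1/3, -1/12, -5/12] . (h_X, h_Z, h_W, h_U) = 1
  [-1/12, 7/12, -1/6, -1/6] . (h_X, h_Z, h_W, h_U) = 1
  [-1/6, -1/12, 3/4, -5/12] . (h_X, h_Z, h_W, h_U) = 1
  [-1/12, -1/6, -5/12, 5/6] . (h_X, h_Z, h_W, h_U) = 1

Solving yields:
  h_X = 533/68
  h_Z = 29/4
  h_W = 545/68
  h_U = 253/34

Starting state is X, so the expected hitting time is h_X = 533/68.

Answer: 533/68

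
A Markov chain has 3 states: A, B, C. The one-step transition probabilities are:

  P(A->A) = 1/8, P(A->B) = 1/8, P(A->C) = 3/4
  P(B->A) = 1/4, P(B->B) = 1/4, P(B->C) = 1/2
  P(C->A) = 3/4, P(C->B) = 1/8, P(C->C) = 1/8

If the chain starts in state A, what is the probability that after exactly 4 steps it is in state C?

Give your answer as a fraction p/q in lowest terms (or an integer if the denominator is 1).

Computing P^4 by repeated multiplication:
P^1 =
  A: [1/8, 1/8, 3/4]
  B: [1/4, 1/4, 1/2]
  C: [3/4, 1/8, 1/8]
P^2 =
  A: [39/64, 9/64, 1/4]
  B: [15/32, 5/32, 3/8]
  C: [7/32, 9/64, 41/64]
P^3 =
  A: [153/512, 73/512, 143/256]
  B: [97/256, 37/256, 61/128]
  C: [139/256, 73/512, 161/512]
P^4 =
  A: [2015/4096, 585/4096, 187/512]
  B: [903/2048, 293/2048, 213/512]
  C: [695/2048, 585/4096, 2121/4096]

(P^4)[A -> C] = 187/512

Answer: 187/512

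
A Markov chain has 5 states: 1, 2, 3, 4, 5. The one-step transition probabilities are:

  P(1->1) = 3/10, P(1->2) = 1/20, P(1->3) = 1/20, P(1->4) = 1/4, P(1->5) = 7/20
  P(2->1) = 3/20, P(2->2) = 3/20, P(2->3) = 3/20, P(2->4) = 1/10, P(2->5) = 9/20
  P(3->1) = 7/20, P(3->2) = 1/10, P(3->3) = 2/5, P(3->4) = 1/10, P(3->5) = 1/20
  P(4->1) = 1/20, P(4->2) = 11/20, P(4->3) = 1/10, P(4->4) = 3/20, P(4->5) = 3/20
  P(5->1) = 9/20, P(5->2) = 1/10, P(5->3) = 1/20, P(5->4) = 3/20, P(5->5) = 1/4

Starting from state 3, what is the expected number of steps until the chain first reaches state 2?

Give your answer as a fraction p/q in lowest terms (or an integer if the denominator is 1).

Answer: 14280/2263

Derivation:
Let h_i = expected steps to first reach 2 from state i.
Boundary: h_2 = 0.
First-step equations for the other states:
  h_1 = 1 + 3/10*h_1 + 1/20*h_2 + 1/20*h_3 + 1/4*h_4 + 7/20*h_5
  h_3 = 1 + 7/20*h_1 + 1/10*h_2 + 2/5*h_3 + 1/10*h_4 + 1/20*h_5
  h_4 = 1 + 1/20*h_1 + 11/20*h_2 + 1/10*h_3 + 3/20*h_4 + 3/20*h_5
  h_5 = 1 + 9/20*h_1 + 1/10*h_2 + 1/20*h_3 + 3/20*h_4 + 1/4*h_5

Substituting h_2 = 0 and rearranging gives the linear system (I - Q) h = 1:
  [7/10, -1/20, -1/4, -7/20] . (h_1, h_3, h_4, h_5) = 1
  [-7/20, 3/5, -1/10, -1/20] . (h_1, h_3, h_4, h_5) = 1
  [-1/20, -1/10, 17/20, -3/20] . (h_1, h_3, h_4, h_5) = 1
  [-9/20, -1/20, -3/20, 3/4] . (h_1, h_3, h_4, h_5) = 1

Solving yields:
  h_1 = 124840/20367
  h_3 = 14280/2263
  h_4 = 68360/20367
  h_5 = 124300/20367

Starting state is 3, so the expected hitting time is h_3 = 14280/2263.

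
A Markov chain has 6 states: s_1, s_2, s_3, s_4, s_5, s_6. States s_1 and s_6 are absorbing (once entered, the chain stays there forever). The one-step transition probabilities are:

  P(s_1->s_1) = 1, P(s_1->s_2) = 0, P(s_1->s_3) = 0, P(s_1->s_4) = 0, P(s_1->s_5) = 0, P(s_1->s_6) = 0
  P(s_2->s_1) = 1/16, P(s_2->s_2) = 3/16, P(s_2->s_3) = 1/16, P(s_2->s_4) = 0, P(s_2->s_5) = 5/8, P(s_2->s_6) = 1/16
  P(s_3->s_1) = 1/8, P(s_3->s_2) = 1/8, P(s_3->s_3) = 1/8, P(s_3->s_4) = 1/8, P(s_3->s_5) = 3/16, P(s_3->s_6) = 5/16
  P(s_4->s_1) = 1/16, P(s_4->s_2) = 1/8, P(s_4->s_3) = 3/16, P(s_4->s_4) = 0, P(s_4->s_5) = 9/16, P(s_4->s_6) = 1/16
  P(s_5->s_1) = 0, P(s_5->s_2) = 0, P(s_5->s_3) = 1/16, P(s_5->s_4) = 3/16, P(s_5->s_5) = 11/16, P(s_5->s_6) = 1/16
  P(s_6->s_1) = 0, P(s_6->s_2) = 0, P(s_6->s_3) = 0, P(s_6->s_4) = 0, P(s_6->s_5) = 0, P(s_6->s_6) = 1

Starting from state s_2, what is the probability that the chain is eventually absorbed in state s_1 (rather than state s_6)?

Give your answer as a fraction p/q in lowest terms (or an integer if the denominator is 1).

Let a_i = P(absorbed in s_1 | start in state i).
Boundary conditions: a_s_1 = 1, a_s_6 = 0.
For each transient state i, a_i = sum_j P(i->j) * a_j:
  a_s_2 = 1/16*a_s_1 + 3/16*a_s_2 + 1/16*a_s_3 + 0*a_s_4 + 5/8*a_s_5 + 1/16*a_s_6
  a_s_3 = 1/8*a_s_1 + 1/8*a_s_2 + 1/8*a_s_3 + 1/8*a_s_4 + 3/16*a_s_5 + 5/16*a_s_6
  a_s_4 = 1/16*a_s_1 + 1/8*a_s_2 + 3/16*a_s_3 + 0*a_s_4 + 9/16*a_s_5 + 1/16*a_s_6
  a_s_5 = 0*a_s_1 + 0*a_s_2 + 1/16*a_s_3 + 3/16*a_s_4 + 11/16*a_s_5 + 1/16*a_s_6

Substituting a_s_1 = 1 and a_s_6 = 0, rearrange to (I - Q) a = r where r[i] = P(i -> s_1):
  [13/16, -1/16, 0, -5/8] . (a_s_2, a_s_3, a_s_4, a_s_5) = 1/16
  [-1/8, 7/8, -1/8, -3/16] . (a_s_2, a_s_3, a_s_4, a_s_5) = 1/8
  [-1/8, -3/16, 1, -9/16] . (a_s_2, a_s_3, a_s_4, a_s_5) = 1/16
  [0, -1/16, -3/16, 5/16] . (a_s_2, a_s_3, a_s_4, a_s_5) = 0

Solving yields:
  a_s_2 = 1684/6523
  a_s_3 = 1709/6523
  a_s_4 = 1707/6523
  a_s_5 = 1366/6523

Starting state is s_2, so the absorption probability is a_s_2 = 1684/6523.

Answer: 1684/6523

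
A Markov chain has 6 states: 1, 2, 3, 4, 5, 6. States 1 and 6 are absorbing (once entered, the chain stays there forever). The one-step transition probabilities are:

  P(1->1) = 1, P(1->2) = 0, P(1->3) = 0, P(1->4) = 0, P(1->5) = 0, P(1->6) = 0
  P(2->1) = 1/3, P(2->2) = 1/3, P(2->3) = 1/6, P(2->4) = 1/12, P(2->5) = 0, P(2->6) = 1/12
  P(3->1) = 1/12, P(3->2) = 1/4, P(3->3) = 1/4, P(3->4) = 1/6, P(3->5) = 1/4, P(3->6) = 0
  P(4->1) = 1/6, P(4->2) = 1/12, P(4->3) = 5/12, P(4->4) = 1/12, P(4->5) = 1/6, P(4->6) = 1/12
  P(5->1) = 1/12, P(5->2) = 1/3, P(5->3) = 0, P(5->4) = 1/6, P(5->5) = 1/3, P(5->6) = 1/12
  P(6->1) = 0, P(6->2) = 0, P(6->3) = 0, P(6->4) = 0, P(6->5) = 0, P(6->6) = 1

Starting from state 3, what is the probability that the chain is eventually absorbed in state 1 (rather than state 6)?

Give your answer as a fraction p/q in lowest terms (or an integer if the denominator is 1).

Answer: 3067/4000

Derivation:
Let a_i = P(absorbed in 1 | start in state i).
Boundary conditions: a_1 = 1, a_6 = 0.
For each transient state i, a_i = sum_j P(i->j) * a_j:
  a_2 = 1/3*a_1 + 1/3*a_2 + 1/6*a_3 + 1/12*a_4 + 0*a_5 + 1/12*a_6
  a_3 = 1/12*a_1 + 1/4*a_2 + 1/4*a_3 + 1/6*a_4 + 1/4*a_5 + 0*a_6
  a_4 = 1/6*a_1 + 1/12*a_2 + 5/12*a_3 + 1/12*a_4 + 1/6*a_5 + 1/12*a_6
  a_5 = 1/12*a_1 + 1/3*a_2 + 0*a_3 + 1/6*a_4 + 1/3*a_5 + 1/12*a_6

Substituting a_1 = 1 and a_6 = 0, rearrange to (I - Q) a = r where r[i] = P(i -> 1):
  [2/3, -1/6, -1/12, 0] . (a_2, a_3, a_4, a_5) = 1/3
  [-1/4, 3/4, -1/6, -1/4] . (a_2, a_3, a_4, a_5) = 1/12
  [-1/12, -5/12, 11/12, -1/6] . (a_2, a_3, a_4, a_5) = 1/6
  [-1/3, 0, -1/6, 2/3] . (a_2, a_3, a_4, a_5) = 1/12

Solving yields:
  a_2 = 3131/4000
  a_3 = 3067/4000
  a_4 = 1457/2000
  a_5 = 1397/2000

Starting state is 3, so the absorption probability is a_3 = 3067/4000.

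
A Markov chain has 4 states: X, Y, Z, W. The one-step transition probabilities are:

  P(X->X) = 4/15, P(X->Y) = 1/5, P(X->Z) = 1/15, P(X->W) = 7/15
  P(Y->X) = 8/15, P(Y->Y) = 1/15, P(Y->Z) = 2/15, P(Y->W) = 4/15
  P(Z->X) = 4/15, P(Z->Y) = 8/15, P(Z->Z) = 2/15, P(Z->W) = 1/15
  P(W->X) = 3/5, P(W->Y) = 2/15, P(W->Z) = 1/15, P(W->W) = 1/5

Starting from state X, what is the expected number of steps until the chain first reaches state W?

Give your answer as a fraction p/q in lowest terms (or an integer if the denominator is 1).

Let h_i = expected steps to first reach W from state i.
Boundary: h_W = 0.
First-step equations for the other states:
  h_X = 1 + 4/15*h_X + 1/5*h_Y + 1/15*h_Z + 7/15*h_W
  h_Y = 1 + 8/15*h_X + 1/15*h_Y + 2/15*h_Z + 4/15*h_W
  h_Z = 1 + 4/15*h_X + 8/15*h_Y + 2/15*h_Z + 1/15*h_W

Substituting h_W = 0 and rearranging gives the linear system (I - Q) h = 1:
  [11/15, -1/5, -1/15] . (h_X, h_Y, h_Z) = 1
  [-8/15, 14/15, -2/15] . (h_X, h_Y, h_Z) = 1
  [-4/15, -8/15, 13/15] . (h_X, h_Y, h_Z) = 1

Solving yields:
  h_X = 699/274
  h_Y = 843/274
  h_Z = 525/137

Starting state is X, so the expected hitting time is h_X = 699/274.

Answer: 699/274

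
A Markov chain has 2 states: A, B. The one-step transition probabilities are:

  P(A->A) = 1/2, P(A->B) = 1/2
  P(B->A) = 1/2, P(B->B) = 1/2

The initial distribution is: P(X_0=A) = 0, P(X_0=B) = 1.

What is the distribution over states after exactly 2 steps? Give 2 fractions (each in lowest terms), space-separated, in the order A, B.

Propagating the distribution step by step (d_{t+1} = d_t * P):
d_0 = (A=0, B=1)
  d_1[A] = 0*1/2 + 1*1/2 = 1/2
  d_1[B] = 0*1/2 + 1*1/2 = 1/2
d_1 = (A=1/2, B=1/2)
  d_2[A] = 1/2*1/2 + 1/2*1/2 = 1/2
  d_2[B] = 1/2*1/2 + 1/2*1/2 = 1/2
d_2 = (A=1/2, B=1/2)

Answer: 1/2 1/2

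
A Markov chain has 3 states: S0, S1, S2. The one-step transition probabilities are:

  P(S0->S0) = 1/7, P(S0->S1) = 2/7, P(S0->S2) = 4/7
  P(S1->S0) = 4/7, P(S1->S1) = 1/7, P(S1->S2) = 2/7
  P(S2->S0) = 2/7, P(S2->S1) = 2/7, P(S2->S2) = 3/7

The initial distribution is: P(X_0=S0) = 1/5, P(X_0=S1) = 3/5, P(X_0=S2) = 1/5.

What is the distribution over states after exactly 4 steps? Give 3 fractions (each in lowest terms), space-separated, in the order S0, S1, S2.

Propagating the distribution step by step (d_{t+1} = d_t * P):
d_0 = (S0=1/5, S1=3/5, S2=1/5)
  d_1[S0] = 1/5*1/7 + 3/5*4/7 + 1/5*2/7 = 3/7
  d_1[S1] = 1/5*2/7 + 3/5*1/7 + 1/5*2/7 = 1/5
  d_1[S2] = 1/5*4/7 + 3/5*2/7 + 1/5*3/7 = 13/35
d_1 = (S0=3/7, S1=1/5, S2=13/35)
  d_2[S0] = 3/7*1/7 + 1/5*4/7 + 13/35*2/7 = 69/245
  d_2[S1] = 3/7*2/7 + 1/5*1/7 + 13/35*2/7 = 9/35
  d_2[S2] = 3/7*4/7 + 1/5*2/7 + 13/35*3/7 = 113/245
d_2 = (S0=69/245, S1=9/35, S2=113/245)
  d_3[S0] = 69/245*1/7 + 9/35*4/7 + 113/245*2/7 = 547/1715
  d_3[S1] = 69/245*2/7 + 9/35*1/7 + 113/245*2/7 = 61/245
  d_3[S2] = 69/245*4/7 + 9/35*2/7 + 113/245*3/7 = 741/1715
d_3 = (S0=547/1715, S1=61/245, S2=741/1715)
  d_4[S0] = 547/1715*1/7 + 61/245*4/7 + 741/1715*2/7 = 3737/12005
  d_4[S1] = 547/1715*2/7 + 61/245*1/7 + 741/1715*2/7 = 429/1715
  d_4[S2] = 547/1715*4/7 + 61/245*2/7 + 741/1715*3/7 = 1053/2401
d_4 = (S0=3737/12005, S1=429/1715, S2=1053/2401)

Answer: 3737/12005 429/1715 1053/2401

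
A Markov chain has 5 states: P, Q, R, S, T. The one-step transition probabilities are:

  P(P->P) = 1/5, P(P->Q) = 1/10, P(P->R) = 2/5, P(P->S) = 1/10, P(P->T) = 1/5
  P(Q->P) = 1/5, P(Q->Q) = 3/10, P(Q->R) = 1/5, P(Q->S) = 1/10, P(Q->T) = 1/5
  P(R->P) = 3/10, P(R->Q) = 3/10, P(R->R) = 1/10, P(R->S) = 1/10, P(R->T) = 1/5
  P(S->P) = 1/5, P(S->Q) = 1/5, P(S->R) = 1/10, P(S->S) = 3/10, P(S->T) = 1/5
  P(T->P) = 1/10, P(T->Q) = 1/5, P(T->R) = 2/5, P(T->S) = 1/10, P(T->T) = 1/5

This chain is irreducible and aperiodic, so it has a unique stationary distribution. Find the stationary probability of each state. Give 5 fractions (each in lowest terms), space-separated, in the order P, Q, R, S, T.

Answer: 883/4320 979/4320 527/2160 1/8 1/5

Derivation:
The stationary distribution satisfies pi = pi * P, i.e.:
  pi_P = 1/5*pi_P + 1/5*pi_Q + 3/10*pi_R + 1/5*pi_S + 1/10*pi_T
  pi_Q = 1/10*pi_P + 3/10*pi_Q + 3/10*pi_R + 1/5*pi_S + 1/5*pi_T
  pi_R = 2/5*pi_P + 1/5*pi_Q + 1/10*pi_R + 1/10*pi_S + 2/5*pi_T
  pi_S = 1/10*pi_P + 1/10*pi_Q + 1/10*pi_R + 3/10*pi_S + 1/10*pi_T
  pi_T = 1/5*pi_P + 1/5*pi_Q + 1/5*pi_R + 1/5*pi_S + 1/5*pi_T
with normalization: pi_P + pi_Q + pi_R + pi_S + pi_T = 1.

Using the first 4 balance equations plus normalization, the linear system A*pi = b is:
  [-4/5, 1/5, 3/10, 1/5, 1/10] . pi = 0
  [1/10, -7/10, 3/10, 1/5, 1/5] . pi = 0
  [2/5, 1/5, -9/10, 1/10, 2/5] . pi = 0
  [1/10, 1/10, 1/10, -7/10, 1/10] . pi = 0
  [1, 1, 1, 1, 1] . pi = 1

Solving yields:
  pi_P = 883/4320
  pi_Q = 979/4320
  pi_R = 527/2160
  pi_S = 1/8
  pi_T = 1/5

Verification (pi * P):
  883/4320*1/5 + 979/4320*1/5 + 527/2160*3/10 + 1/8*1/5 + 1/5*1/10 = 883/4320 = pi_P  (ok)
  883/4320*1/10 + 979/4320*3/10 + 527/2160*3/10 + 1/8*1/5 + 1/5*1/5 = 979/4320 = pi_Q  (ok)
  883/4320*2/5 + 979/4320*1/5 + 527/2160*1/10 + 1/8*1/10 + 1/5*2/5 = 527/2160 = pi_R  (ok)
  883/4320*1/10 + 979/4320*1/10 + 527/2160*1/10 + 1/8*3/10 + 1/5*1/10 = 1/8 = pi_S  (ok)
  883/4320*1/5 + 979/4320*1/5 + 527/2160*1/5 + 1/8*1/5 + 1/5*1/5 = 1/5 = pi_T  (ok)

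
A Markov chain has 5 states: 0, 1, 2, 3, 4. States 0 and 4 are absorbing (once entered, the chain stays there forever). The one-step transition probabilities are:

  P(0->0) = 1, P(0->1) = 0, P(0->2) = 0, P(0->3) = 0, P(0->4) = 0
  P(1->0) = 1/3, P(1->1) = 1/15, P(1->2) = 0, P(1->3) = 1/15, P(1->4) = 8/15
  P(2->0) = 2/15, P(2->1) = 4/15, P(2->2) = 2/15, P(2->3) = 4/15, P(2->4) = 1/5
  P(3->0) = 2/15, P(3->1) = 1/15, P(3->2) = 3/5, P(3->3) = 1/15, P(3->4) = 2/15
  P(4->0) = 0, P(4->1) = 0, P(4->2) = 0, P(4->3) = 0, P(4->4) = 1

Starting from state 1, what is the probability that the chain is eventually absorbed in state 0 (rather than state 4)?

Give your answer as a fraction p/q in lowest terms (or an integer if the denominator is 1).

Let a_i = P(absorbed in 0 | start in state i).
Boundary conditions: a_0 = 1, a_4 = 0.
For each transient state i, a_i = sum_j P(i->j) * a_j:
  a_1 = 1/3*a_0 + 1/15*a_1 + 0*a_2 + 1/15*a_3 + 8/15*a_4
  a_2 = 2/15*a_0 + 4/15*a_1 + 2/15*a_2 + 4/15*a_3 + 1/5*a_4
  a_3 = 2/15*a_0 + 1/15*a_1 + 3/5*a_2 + 1/15*a_3 + 2/15*a_4

Substituting a_0 = 1 and a_4 = 0, rearrange to (I - Q) a = r where r[i] = P(i -> 0):
  [14/15, 0, -1/15] . (a_1, a_2, a_3) = 1/3
  [-4/15, 13/15, -4/15] . (a_1, a_2, a_3) = 2/15
  [-1/15, -3/5, 14/15] . (a_1, a_2, a_3) = 2/15

Solving yields:
  a_1 = 258/665
  a_2 = 54/133
  a_3 = 41/95

Starting state is 1, so the absorption probability is a_1 = 258/665.

Answer: 258/665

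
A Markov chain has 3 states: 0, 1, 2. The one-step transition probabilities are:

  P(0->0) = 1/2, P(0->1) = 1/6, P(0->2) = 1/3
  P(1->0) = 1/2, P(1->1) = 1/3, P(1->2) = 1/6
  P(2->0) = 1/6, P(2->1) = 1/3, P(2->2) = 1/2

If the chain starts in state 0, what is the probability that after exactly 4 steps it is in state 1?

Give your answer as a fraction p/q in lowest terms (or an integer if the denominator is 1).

Answer: 175/648

Derivation:
Computing P^4 by repeated multiplication:
P^1 =
  0: [1/2, 1/6, 1/3]
  1: [1/2, 1/3, 1/6]
  2: [1/6, 1/3, 1/2]
P^2 =
  0: [7/18, 1/4, 13/36]
  1: [4/9, 1/4, 11/36]
  2: [1/3, 11/36, 13/36]
P^3 =
  0: [41/108, 29/108, 19/54]
  1: [43/108, 7/27, 37/108]
  2: [41/108, 5/18, 37/108]
P^4 =
  0: [31/81, 175/648, 25/72]
  1: [125/324, 173/648, 25/72]
  2: [125/324, 175/648, 223/648]

(P^4)[0 -> 1] = 175/648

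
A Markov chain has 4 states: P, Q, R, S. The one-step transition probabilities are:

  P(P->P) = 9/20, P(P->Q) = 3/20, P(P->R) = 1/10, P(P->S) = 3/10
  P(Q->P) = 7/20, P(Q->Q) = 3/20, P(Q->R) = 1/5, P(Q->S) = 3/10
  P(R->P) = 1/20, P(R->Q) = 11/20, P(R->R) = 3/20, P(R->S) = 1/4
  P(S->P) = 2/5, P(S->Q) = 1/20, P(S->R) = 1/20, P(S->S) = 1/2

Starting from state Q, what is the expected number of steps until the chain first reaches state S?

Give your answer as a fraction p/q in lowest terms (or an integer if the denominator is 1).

Answer: 3660/1069

Derivation:
Let h_i = expected steps to first reach S from state i.
Boundary: h_S = 0.
First-step equations for the other states:
  h_P = 1 + 9/20*h_P + 3/20*h_Q + 1/10*h_R + 3/10*h_S
  h_Q = 1 + 7/20*h_P + 3/20*h_Q + 1/5*h_R + 3/10*h_S
  h_R = 1 + 1/20*h_P + 11/20*h_Q + 3/20*h_R + 1/4*h_S

Substituting h_S = 0 and rearranging gives the linear system (I - Q) h = 1:
  [11/20, -3/20, -1/10] . (h_P, h_Q, h_R) = 1
  [-7/20, 17/20, -1/5] . (h_P, h_Q, h_R) = 1
  [-1/20, -11/20, 17/20] . (h_P, h_Q, h_R) = 1

Solving yields:
  h_P = 3640/1069
  h_Q = 3660/1069
  h_R = 3840/1069

Starting state is Q, so the expected hitting time is h_Q = 3660/1069.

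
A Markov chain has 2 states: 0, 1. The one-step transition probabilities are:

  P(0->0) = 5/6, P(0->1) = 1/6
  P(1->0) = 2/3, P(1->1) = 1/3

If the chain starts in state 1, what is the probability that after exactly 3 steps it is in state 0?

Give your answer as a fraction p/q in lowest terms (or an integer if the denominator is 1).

Answer: 43/54

Derivation:
Computing P^3 by repeated multiplication:
P^1 =
  0: [5/6, 1/6]
  1: [2/3, 1/3]
P^2 =
  0: [29/36, 7/36]
  1: [7/9, 2/9]
P^3 =
  0: [173/216, 43/216]
  1: [43/54, 11/54]

(P^3)[1 -> 0] = 43/54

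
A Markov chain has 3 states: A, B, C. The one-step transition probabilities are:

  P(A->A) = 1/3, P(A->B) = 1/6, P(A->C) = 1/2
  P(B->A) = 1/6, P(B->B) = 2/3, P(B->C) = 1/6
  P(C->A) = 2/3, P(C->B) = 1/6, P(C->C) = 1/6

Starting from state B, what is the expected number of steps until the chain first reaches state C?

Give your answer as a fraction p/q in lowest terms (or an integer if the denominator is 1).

Answer: 30/7

Derivation:
Let h_i = expected steps to first reach C from state i.
Boundary: h_C = 0.
First-step equations for the other states:
  h_A = 1 + 1/3*h_A + 1/6*h_B + 1/2*h_C
  h_B = 1 + 1/6*h_A + 2/3*h_B + 1/6*h_C

Substituting h_C = 0 and rearranging gives the linear system (I - Q) h = 1:
  [2/3, -1/6] . (h_A, h_B) = 1
  [-1/6, 1/3] . (h_A, h_B) = 1

Solving yields:
  h_A = 18/7
  h_B = 30/7

Starting state is B, so the expected hitting time is h_B = 30/7.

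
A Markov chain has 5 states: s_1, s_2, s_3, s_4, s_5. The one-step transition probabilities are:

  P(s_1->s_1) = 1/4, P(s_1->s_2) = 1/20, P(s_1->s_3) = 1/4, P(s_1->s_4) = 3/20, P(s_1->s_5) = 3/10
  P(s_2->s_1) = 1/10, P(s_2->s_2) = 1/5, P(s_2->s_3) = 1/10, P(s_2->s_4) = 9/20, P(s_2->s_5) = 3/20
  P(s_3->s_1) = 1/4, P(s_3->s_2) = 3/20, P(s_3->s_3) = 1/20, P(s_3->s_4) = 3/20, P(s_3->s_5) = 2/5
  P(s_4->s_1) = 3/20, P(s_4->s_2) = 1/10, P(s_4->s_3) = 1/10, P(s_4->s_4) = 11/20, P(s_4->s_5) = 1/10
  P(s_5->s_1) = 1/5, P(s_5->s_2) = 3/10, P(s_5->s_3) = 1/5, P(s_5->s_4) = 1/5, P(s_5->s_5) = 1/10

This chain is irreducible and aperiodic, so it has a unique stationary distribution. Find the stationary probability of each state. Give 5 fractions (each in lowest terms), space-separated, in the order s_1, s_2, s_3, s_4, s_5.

The stationary distribution satisfies pi = pi * P, i.e.:
  pi_s_1 = 1/4*pi_s_1 + 1/10*pi_s_2 + 1/4*pi_s_3 + 3/20*pi_s_4 + 1/5*pi_s_5
  pi_s_2 = 1/20*pi_s_1 + 1/5*pi_s_2 + 3/20*pi_s_3 + 1/10*pi_s_4 + 3/10*pi_s_5
  pi_s_3 = 1/4*pi_s_1 + 1/10*pi_s_2 + 1/20*pi_s_3 + 1/10*pi_s_4 + 1/5*pi_s_5
  pi_s_4 = 3/20*pi_s_1 + 9/20*pi_s_2 + 3/20*pi_s_3 + 11/20*pi_s_4 + 1/5*pi_s_5
  pi_s_5 = 3/10*pi_s_1 + 3/20*pi_s_2 + 2/5*pi_s_3 + 1/10*pi_s_4 + 1/10*pi_s_5
with normalization: pi_s_1 + pi_s_2 + pi_s_3 + pi_s_4 + pi_s_5 = 1.

Using the first 4 balance equations plus normalization, the linear system A*pi = b is:
  [-3/4, 1/10, 1/4, 3/20, 1/5] . pi = 0
  [1/20, -4/5, 3/20, 1/10, 3/10] . pi = 0
  [1/4, 1/10, -19/20, 1/10, 1/5] . pi = 0
  [3/20, 9/20, 3/20, -9/20, 1/5] . pi = 0
  [1, 1, 1, 1, 1] . pi = 1

Solving yields:
  pi_s_1 = 11645/63237
  pi_s_2 = 9484/63237
  pi_s_3 = 8807/63237
  pi_s_4 = 21532/63237
  pi_s_5 = 3923/21079

Verification (pi * P):
  11645/63237*1/4 + 9484/63237*1/10 + 8807/63237*1/4 + 21532/63237*3/20 + 3923/21079*1/5 = 11645/63237 = pi_s_1  (ok)
  11645/63237*1/20 + 9484/63237*1/5 + 8807/63237*3/20 + 21532/63237*1/10 + 3923/21079*3/10 = 9484/63237 = pi_s_2  (ok)
  11645/63237*1/4 + 9484/63237*1/10 + 8807/63237*1/20 + 21532/63237*1/10 + 3923/21079*1/5 = 8807/63237 = pi_s_3  (ok)
  11645/63237*3/20 + 9484/63237*9/20 + 8807/63237*3/20 + 21532/63237*11/20 + 3923/21079*1/5 = 21532/63237 = pi_s_4  (ok)
  11645/63237*3/10 + 9484/63237*3/20 + 8807/63237*2/5 + 21532/63237*1/10 + 3923/21079*1/10 = 3923/21079 = pi_s_5  (ok)

Answer: 11645/63237 9484/63237 8807/63237 21532/63237 3923/21079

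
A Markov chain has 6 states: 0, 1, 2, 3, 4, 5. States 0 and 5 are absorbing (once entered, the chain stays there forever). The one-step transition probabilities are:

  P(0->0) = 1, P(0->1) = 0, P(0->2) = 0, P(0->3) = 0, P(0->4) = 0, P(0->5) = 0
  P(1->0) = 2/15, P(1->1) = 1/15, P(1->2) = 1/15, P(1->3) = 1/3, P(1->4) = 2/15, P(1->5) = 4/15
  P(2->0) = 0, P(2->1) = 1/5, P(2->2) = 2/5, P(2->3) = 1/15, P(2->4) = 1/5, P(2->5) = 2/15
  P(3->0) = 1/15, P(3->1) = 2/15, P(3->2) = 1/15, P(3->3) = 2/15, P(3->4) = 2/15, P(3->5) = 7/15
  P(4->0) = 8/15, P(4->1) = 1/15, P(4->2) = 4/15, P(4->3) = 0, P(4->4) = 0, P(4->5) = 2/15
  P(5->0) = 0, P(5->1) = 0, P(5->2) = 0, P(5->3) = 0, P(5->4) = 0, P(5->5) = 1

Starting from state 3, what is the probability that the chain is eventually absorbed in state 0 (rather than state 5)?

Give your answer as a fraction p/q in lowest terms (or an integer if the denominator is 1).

Let a_i = P(absorbed in 0 | start in state i).
Boundary conditions: a_0 = 1, a_5 = 0.
For each transient state i, a_i = sum_j P(i->j) * a_j:
  a_1 = 2/15*a_0 + 1/15*a_1 + 1/15*a_2 + 1/3*a_3 + 2/15*a_4 + 4/15*a_5
  a_2 = 0*a_0 + 1/5*a_1 + 2/5*a_2 + 1/15*a_3 + 1/5*a_4 + 2/15*a_5
  a_3 = 1/15*a_0 + 2/15*a_1 + 1/15*a_2 + 2/15*a_3 + 2/15*a_4 + 7/15*a_5
  a_4 = 8/15*a_0 + 1/15*a_1 + 4/15*a_2 + 0*a_3 + 0*a_4 + 2/15*a_5

Substituting a_0 = 1 and a_5 = 0, rearrange to (I - Q) a = r where r[i] = P(i -> 0):
  [14/15, -1/15, -1/3, -2/15] . (a_1, a_2, a_3, a_4) = 2/15
  [-1/5, 3/5, -1/15, -1/5] . (a_1, a_2, a_3, a_4) = 0
  [-2/15, -1/15, 13/15, -2/15] . (a_1, a_2, a_3, a_4) = 1/15
  [-1/15, -4/15, 0, 1] . (a_1, a_2, a_3, a_4) = 8/15

Solving yields:
  a_1 = 3407/9584
  a_2 = 219/599
  a_3 = 156/599
  a_4 = 6273/9584

Starting state is 3, so the absorption probability is a_3 = 156/599.

Answer: 156/599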